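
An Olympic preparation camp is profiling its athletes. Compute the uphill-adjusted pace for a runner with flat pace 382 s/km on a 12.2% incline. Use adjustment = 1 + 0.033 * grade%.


Adjustment factor = 1 + 0.033 * 12.2 = 1.4026
Grade-adjusted pace = 382 * 1.4026 = 535.79 s/km

535.79 s/km


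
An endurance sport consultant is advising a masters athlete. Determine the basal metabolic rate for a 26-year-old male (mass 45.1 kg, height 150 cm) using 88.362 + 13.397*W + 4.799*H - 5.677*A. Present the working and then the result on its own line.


BMR = 88.362 + 13.397*45.1 + 4.799*150 - 5.677*26
= 1264.81 kcal/day

1264.81 kcal/day


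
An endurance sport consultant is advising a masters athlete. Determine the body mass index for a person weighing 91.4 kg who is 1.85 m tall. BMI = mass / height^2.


BMI = mass / height^2
= 91.4 / 1.85^2
= 91.4 / 3.4225
= 26.71 kg/m^2

26.71 kg/m^2


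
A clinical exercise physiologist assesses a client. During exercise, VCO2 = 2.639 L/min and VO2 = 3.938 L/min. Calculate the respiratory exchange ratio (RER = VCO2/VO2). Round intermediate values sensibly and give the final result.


RER = VCO2 / VO2
= 2.639 / 3.938
= 0.6701

0.6701


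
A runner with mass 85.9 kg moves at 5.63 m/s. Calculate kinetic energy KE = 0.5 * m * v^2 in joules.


v^2 = 5.63^2 = 31.6969
KE = 0.5 * 85.9 * 31.6969
= 1361.38 J

1361.38 J


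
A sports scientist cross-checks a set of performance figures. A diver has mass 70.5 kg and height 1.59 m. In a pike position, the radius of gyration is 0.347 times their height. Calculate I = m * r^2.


r = 0.347 * 1.59 = 0.55173 m
I = m * r^2 = 70.5 * 0.304406 = 21.461 kg*m^2

21.461 kg*m^2


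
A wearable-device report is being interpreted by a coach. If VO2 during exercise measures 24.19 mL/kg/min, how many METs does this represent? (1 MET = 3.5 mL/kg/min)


METs = VO2 / 3.5 = 24.19 / 3.5 = 6.91

6.91 METs


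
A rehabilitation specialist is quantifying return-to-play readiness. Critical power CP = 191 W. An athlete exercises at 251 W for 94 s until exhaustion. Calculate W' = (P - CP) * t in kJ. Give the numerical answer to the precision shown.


P - CP = 251 - 191 = 60 W
W' = 60 * 94 = 5640 J
= 5640 / 1000 = 5.64 kJ

5.64 kJ


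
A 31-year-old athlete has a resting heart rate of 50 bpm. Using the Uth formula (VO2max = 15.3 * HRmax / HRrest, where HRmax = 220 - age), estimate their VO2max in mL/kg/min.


HRmax = 220 - 31 = 189 bpm
Ratio = HRmax / HRrest = 189 / 50 = 3.78
VO2max = 15.3 * 3.78 = 57.83 mL/kg/min

57.83 mL/kg/min


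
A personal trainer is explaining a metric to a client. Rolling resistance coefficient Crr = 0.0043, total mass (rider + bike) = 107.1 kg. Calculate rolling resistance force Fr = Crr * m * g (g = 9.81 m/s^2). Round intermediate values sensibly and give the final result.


Fr = Crr * m * g
= 0.0043 * 107.1 * 9.81
= 4.518 N

4.518 N


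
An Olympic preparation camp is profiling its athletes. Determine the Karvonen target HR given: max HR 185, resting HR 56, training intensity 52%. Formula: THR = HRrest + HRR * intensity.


HRR = HRmax - HRrest = 185 - 56 = 129
THR = 56 + 129 * 0.52
= 123.08 bpm

123.08 bpm


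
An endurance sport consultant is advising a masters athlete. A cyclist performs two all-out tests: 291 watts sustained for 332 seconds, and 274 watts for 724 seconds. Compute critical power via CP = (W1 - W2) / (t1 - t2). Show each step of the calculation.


W1 = P1 * t1 = 291 * 332 = 96612 J
W2 = P2 * t2 = 274 * 724 = 198376 J
CP = (96612 - 198376) / (332 - 724)
= 259.6 W

259.6 W


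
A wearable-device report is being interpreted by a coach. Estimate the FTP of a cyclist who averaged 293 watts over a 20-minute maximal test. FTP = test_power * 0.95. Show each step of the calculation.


FTP = 293 * 0.95 = 278.35 W

278.35 W


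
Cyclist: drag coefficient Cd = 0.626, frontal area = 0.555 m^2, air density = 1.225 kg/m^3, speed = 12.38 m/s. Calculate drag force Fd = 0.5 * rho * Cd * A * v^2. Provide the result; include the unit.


v^2 = 12.38^2 = 153.2644
Fd = 0.5 * 1.225 * 0.626 * 0.555 * 153.2644
= 32.615 N

32.615 N


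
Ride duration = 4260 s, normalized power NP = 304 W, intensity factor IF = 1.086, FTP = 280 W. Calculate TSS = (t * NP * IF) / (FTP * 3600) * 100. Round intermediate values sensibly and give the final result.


Numerator = 4260 * 304 * 1.086 = 1406413.44
Denominator = 280 * 3600 = 1008000
TSS = 1406413.44 / 1008000 * 100
= 139.53

139.53 TSS


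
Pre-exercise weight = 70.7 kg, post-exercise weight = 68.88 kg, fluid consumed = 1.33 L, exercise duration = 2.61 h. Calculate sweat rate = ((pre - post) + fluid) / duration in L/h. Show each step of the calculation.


Weight loss = 70.7 - 68.88 = 1.82 kg (approx L)
Total sweat = 1.82 + 1.33 = 3.15 L
Sweat rate = 3.15 / 2.61 = 1.207 L/h

1.207 L/h


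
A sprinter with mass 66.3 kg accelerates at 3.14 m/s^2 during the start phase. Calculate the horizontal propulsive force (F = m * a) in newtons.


F = m * a
= 66.3 * 3.14
= 208.18 N

208.18 N


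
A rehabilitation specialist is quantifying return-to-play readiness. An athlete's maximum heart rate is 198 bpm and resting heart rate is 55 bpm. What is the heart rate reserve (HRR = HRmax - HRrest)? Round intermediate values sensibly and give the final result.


HRR = HRmax - HRrest
= 198 - 55
= 143 bpm

143 bpm


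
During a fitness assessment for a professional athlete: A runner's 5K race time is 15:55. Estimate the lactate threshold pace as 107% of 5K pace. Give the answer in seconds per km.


Total race time = 15*60 + 55 = 955 seconds
5K pace = 955 / 5 = 191.0 sec/km
LT pace = 191.0 * 1.07 = 204.37 sec/km

204.37 s/km


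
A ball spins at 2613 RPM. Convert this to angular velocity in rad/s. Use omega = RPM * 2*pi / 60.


omega = 2613 * 2 * pi / 60
= 2613 * 6.28318531 / 60
= 16417.963 / 60
= 273.633 rad/s

273.633 rad/s


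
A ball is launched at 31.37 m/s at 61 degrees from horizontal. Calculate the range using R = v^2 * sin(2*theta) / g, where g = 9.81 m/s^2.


sin(2 * 61) = sin(122) = 0.848048
v^2 = 31.37^2 = 984.0769
R = 984.0769 * 0.848048 / 9.81
= 85.071 m

85.071 m


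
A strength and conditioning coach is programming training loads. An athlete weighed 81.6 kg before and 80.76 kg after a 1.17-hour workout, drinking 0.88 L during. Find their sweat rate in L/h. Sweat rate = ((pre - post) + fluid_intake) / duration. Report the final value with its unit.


Body mass change = 0.84 kg
Total sweat loss = 0.84 + 0.88 = 1.72 L
Rate = 1.72 / 1.17 = 1.47 L/h

1.47 L/h


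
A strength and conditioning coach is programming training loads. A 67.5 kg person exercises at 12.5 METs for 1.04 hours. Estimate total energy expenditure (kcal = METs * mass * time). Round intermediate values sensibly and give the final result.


Energy = METs * mass(kg) * time(h)
= 12.5 * 67.5 * 1.04
= 877.5 kcal

877.5 kcal


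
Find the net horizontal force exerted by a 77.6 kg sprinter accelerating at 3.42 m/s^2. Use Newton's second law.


Newton's second law: F = m * a
F = 77.6 * 3.42 = 265.39 N

265.39 N


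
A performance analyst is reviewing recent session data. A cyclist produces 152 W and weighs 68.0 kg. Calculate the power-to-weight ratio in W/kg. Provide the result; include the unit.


P/W = power / mass
= 152 / 68.0
= 2.235 W/kg

2.235 W/kg


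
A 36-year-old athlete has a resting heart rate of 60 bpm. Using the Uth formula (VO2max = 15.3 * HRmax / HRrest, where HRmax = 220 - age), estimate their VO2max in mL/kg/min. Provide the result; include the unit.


HRmax = 220 - 36 = 184 bpm
Ratio = HRmax / HRrest = 184 / 60 = 3.0667
VO2max = 15.3 * 3.0667 = 46.92 mL/kg/min

46.92 mL/kg/min


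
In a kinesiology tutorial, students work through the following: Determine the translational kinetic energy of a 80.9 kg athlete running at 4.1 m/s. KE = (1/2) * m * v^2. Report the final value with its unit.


KE = 0.5 * m * v^2
= 0.5 * 80.9 * 4.1^2
= 0.5 * 80.9 * 16.81
= 679.96 J

679.96 J


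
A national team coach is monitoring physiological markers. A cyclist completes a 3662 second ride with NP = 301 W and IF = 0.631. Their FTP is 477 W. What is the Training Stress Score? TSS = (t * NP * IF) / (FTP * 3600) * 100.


t * NP * IF = 3662 * 301 * 0.631 = 695527.322
FTP * 3600 = 1717200
TSS = (695527.322 / 1717200) * 100 = 40.5

40.5 TSS


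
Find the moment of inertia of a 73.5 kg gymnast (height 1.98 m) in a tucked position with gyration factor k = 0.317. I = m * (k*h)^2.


Radius of gyration = 0.317 * 1.98 = 0.62766 m
I = 73.5 * 0.62766^2
= 73.5 * 0.393957
= 28.956 kg*m^2

28.956 kg*m^2


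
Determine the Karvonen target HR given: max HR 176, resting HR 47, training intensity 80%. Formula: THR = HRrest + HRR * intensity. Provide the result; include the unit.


HRR = HRmax - HRrest = 176 - 47 = 129
THR = 47 + 129 * 0.8
= 150.2 bpm

150.2 bpm


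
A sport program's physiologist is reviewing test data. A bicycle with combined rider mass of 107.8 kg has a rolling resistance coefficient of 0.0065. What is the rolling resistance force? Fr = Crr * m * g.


Fr = 0.0065 * 107.8 * 9.81
= 0.7007 * 9.81
= 6.874 N

6.874 N


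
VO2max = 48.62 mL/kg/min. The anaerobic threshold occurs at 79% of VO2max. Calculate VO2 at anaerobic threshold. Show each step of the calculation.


AT fraction = 79 / 100 = 0.79
AT VO2 = 48.62 * 0.79
= 38.41 mL/kg/min

38.41 mL/kg/min


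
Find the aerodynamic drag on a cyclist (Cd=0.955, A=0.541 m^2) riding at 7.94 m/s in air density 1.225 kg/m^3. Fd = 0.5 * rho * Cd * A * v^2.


Fd = 0.5 * 1.225 * 0.955 * 0.541 * 7.94^2
= 0.5 * 1.225 * 0.955 * 0.541 * 63.0436
= 19.95 N

19.95 N


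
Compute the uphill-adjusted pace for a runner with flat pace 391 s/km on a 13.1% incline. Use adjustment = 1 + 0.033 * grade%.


Adjustment factor = 1 + 0.033 * 13.1 = 1.4323
Grade-adjusted pace = 391 * 1.4323 = 560.03 s/km

560.03 s/km


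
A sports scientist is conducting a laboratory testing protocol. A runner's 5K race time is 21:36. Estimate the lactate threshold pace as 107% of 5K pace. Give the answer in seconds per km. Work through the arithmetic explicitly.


Total race time = 21*60 + 36 = 1296 seconds
5K pace = 1296 / 5 = 259.2 sec/km
LT pace = 259.2 * 1.07 = 277.34 sec/km

277.34 s/km


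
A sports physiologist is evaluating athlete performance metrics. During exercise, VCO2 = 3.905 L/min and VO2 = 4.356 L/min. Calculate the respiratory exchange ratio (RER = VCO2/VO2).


RER = VCO2 / VO2
= 3.905 / 4.356
= 0.8965

0.8965


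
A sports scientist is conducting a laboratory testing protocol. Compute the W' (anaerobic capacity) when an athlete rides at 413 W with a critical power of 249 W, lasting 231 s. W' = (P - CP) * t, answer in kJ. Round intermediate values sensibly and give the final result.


Above-CP power = 164 W
Duration = 231 s
W' = 164 * 231 = 37884 J
Convert: 37884 / 1000 = 37.884 kJ

37.884 kJ


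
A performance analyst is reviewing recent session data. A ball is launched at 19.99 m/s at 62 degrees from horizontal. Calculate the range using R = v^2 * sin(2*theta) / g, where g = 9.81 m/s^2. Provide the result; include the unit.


sin(2 * 62) = sin(124) = 0.829038
v^2 = 19.99^2 = 399.6001
R = 399.6001 * 0.829038 / 9.81
= 33.77 m

33.77 m


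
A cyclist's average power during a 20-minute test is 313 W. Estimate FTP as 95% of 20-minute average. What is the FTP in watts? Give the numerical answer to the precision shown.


FTP = 20-min power * 0.95
= 313 * 0.95
= 297.35 W

297.35 W


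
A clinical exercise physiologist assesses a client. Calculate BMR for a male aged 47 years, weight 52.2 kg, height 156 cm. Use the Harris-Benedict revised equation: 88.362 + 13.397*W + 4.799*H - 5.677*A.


Substituting values:
W term = 13.397 * 52.2 = 699.3234
H term = 4.799 * 156 = 748.644
A term = 5.677 * 47 = 266.819
BMR = 1269.51 kcal/day

1269.51 kcal/day


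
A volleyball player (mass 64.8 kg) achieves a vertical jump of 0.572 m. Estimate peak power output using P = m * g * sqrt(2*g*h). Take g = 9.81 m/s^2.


2 * g * h = 2 * 9.81 * 0.572 = 11.22264
sqrt(11.22264) = 3.350021 m/s
P = 64.8 * 9.81 * 3.350021 = 2129.57 W

2129.57 W


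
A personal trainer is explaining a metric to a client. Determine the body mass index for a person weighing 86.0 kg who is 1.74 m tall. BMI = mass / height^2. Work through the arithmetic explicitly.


BMI = mass / height^2
= 86.0 / 1.74^2
= 86.0 / 3.0276
= 28.41 kg/m^2

28.41 kg/m^2


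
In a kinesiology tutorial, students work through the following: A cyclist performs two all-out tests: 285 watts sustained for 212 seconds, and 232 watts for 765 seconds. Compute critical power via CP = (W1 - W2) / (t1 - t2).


W1 = P1 * t1 = 285 * 212 = 60420 J
W2 = P2 * t2 = 232 * 765 = 177480 J
CP = (60420 - 177480) / (212 - 765)
= 211.68 W

211.68 W


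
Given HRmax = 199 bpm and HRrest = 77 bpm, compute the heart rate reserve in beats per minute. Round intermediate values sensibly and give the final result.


Heart rate reserve = maximum HR minus resting HR
HRR = 199 - 77 = 122 bpm

122 bpm


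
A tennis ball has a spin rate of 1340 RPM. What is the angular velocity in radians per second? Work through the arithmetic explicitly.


Convert RPM to rad/s: multiply by 2*pi and divide by 60
omega = 1340 * 2 * pi / 60
= 140.324 rad/s

140.324 rad/s


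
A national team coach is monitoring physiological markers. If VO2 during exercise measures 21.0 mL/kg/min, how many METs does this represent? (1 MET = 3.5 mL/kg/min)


METs = VO2 / 3.5 = 21.0 / 3.5 = 6.0

6.0 METs


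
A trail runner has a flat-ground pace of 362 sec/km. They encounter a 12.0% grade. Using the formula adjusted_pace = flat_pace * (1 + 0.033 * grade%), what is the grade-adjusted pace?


Grade factor = 1 + 0.033 * 12.0 = 1.396
Adjusted = 362 * 1.396 = 505.35 sec/km

505.35 s/km


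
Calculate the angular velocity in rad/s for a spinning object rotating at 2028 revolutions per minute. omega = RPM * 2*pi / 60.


omega = RPM * 2*pi / 60
= 2028 * 6.28318531 / 60
= 212.372 rad/s

212.372 rad/s


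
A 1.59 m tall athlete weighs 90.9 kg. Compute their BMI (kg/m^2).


height^2 = 2.5281 m^2
BMI = 90.9 / 2.5281 = 35.96 kg/m^2

35.96 kg/m^2


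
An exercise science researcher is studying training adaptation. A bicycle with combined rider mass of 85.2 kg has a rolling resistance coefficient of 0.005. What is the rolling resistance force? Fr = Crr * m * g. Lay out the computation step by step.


Fr = 0.005 * 85.2 * 9.81
= 0.426 * 9.81
= 4.179 N

4.179 N


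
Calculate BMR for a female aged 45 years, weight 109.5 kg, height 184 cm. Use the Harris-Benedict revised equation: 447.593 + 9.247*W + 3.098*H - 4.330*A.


Substituting values:
W term = 9.247 * 109.5 = 1012.5465
H term = 3.098 * 184 = 570.032
A term = 4.330 * 45 = 194.85
BMR = 1835.32 kcal/day

1835.32 kcal/day


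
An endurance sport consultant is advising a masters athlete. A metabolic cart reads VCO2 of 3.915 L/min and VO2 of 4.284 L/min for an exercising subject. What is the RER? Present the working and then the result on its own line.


RER = VCO2 / VO2 = 3.915 / 4.284 = 0.9139

0.9139


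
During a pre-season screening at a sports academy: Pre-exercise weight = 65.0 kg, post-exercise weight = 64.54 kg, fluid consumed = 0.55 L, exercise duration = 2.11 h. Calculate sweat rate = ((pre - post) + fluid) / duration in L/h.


Weight loss = 65.0 - 64.54 = 0.46 kg (approx L)
Total sweat = 0.46 + 0.55 = 1.01 L
Sweat rate = 1.01 / 2.11 = 0.479 L/h

0.479 L/h


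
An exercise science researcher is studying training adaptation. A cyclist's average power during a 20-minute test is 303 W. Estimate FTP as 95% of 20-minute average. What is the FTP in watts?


FTP = 20-min power * 0.95
= 303 * 0.95
= 287.85 W

287.85 W


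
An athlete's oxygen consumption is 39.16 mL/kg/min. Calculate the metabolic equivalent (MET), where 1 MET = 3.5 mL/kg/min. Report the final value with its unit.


MET = VO2 / 3.5
= 39.16 / 3.5
= 11.19 METs

11.19 METs


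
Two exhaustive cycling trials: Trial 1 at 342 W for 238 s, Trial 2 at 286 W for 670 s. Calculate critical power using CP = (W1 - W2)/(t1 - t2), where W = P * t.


W1 = 342 * 238 = 81396 J
W2 = 286 * 670 = 191620 J
CP = (81396 - 191620) / (238 - 670)
= -110224 / -432
= 255.15 W

255.15 W


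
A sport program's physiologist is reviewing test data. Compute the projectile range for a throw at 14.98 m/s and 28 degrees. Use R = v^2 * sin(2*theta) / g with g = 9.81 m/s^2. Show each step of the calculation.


Two times the angle = 56 degrees
sin(56) = 0.829038
R = 224.4004 * 0.829038 / 9.81 = 18.964 m

18.964 m


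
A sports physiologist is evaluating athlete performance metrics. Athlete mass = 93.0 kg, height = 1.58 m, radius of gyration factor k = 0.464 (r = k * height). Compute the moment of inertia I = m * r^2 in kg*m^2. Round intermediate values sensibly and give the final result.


r = k * height = 0.464 * 1.58 = 0.73312 m
r^2 = 0.73312^2 = 0.537465
I = 93.0 * 0.537465 = 49.984 kg*m^2

49.984 kg*m^2


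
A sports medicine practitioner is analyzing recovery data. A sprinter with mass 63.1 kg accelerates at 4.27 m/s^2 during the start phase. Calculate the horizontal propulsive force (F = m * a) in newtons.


F = m * a
= 63.1 * 4.27
= 269.44 N

269.44 N


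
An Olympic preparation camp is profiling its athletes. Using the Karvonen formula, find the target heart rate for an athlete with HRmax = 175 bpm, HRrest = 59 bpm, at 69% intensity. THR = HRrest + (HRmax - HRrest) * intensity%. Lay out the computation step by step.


HRR = 175 - 59 = 116
THR = 59 + 116 * 0.69
= 59 + 80.04
= 139.04 bpm

139.04 bpm


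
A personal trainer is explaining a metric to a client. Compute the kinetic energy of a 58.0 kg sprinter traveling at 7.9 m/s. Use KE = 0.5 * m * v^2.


Velocity squared = 62.41
KE = 0.5 * 58.0 * 62.41 = 1809.89 J

1809.89 J


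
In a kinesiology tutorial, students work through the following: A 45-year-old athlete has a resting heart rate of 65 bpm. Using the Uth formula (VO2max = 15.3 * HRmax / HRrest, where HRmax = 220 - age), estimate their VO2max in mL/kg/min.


HRmax = 220 - 45 = 175 bpm
Ratio = HRmax / HRrest = 175 / 65 = 2.6923
VO2max = 15.3 * 2.6923 = 41.19 mL/kg/min

41.19 mL/kg/min


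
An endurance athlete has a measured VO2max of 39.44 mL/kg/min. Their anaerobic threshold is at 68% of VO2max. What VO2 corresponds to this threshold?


Anaerobic threshold VO2 = VO2max * 68%
= 39.44 * 0.68
= 26.82 mL/kg/min

26.82 mL/kg/min


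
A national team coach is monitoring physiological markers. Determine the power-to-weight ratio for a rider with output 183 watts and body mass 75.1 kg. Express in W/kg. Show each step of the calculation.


P/W = 183 / 75.1 = 2.437 W/kg

2.437 W/kg


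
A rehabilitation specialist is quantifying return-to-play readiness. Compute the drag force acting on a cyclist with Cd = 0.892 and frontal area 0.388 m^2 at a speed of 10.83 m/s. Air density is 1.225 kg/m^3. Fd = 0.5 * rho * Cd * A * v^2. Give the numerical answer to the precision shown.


Step 1: v^2 = 117.2889
Step 2: Fd = 0.5 * 1.225 * 0.892 * 0.388 * 117.2889
= 24.863 N

24.863 N


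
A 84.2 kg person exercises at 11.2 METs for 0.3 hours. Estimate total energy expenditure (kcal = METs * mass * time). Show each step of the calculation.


Energy = METs * mass(kg) * time(h)
= 11.2 * 84.2 * 0.3
= 282.91 kcal

282.91 kcal


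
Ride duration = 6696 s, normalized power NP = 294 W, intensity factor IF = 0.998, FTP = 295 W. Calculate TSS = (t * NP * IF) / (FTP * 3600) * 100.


Numerator = 6696 * 294 * 0.998 = 1964686.752
Denominator = 295 * 3600 = 1062000
TSS = 1964686.752 / 1062000 * 100
= 185.0

185.0 TSS


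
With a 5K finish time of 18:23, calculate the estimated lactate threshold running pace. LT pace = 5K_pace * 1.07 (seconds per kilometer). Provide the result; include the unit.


Race duration = 1103 s for 5 km
Average pace = 1103 / 5 = 220.6 s/km
LT pace = 220.6 * 1.07
= 236.04 s/km

236.04 s/km


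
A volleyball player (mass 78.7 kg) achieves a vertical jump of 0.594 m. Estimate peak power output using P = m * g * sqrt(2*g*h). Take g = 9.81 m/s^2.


2 * g * h = 2 * 9.81 * 0.594 = 11.65428
sqrt(11.65428) = 3.413837 m/s
P = 78.7 * 9.81 * 3.413837 = 2635.64 W

2635.64 W


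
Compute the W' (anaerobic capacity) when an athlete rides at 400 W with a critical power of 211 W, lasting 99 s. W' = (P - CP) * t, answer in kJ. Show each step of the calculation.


Above-CP power = 189 W
Duration = 99 s
W' = 189 * 99 = 18711 J
Convert: 18711 / 1000 = 18.711 kJ

18.711 kJ


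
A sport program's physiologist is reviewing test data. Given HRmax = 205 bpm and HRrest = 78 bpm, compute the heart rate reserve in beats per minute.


Heart rate reserve = maximum HR minus resting HR
HRR = 205 - 78 = 127 bpm

127 bpm


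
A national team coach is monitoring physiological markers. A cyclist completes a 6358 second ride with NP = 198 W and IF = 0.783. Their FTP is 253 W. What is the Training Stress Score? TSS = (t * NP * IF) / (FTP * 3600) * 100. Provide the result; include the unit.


t * NP * IF = 6358 * 198 * 0.783 = 985706.172
FTP * 3600 = 910800
TSS = (985706.172 / 910800) * 100 = 108.22

108.22 TSS


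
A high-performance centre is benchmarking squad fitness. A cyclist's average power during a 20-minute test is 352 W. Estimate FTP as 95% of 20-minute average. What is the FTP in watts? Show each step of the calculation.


FTP = 20-min power * 0.95
= 352 * 0.95
= 334.4 W

334.4 W


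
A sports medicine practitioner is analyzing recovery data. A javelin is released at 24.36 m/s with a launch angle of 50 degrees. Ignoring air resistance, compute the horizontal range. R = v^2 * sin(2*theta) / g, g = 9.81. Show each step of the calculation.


Launch speed squared = 593.4096
sin(2 * 50 deg) = 0.984808
Range = 593.4096 * 0.984808 / 9.81
= 59.571 m

59.571 m


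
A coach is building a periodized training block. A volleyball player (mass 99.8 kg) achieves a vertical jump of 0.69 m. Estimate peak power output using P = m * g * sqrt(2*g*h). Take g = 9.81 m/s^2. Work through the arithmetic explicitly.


2 * g * h = 2 * 9.81 * 0.69 = 13.5378
sqrt(13.5378) = 3.679375 m/s
P = 99.8 * 9.81 * 3.679375 = 3602.25 W

3602.25 W


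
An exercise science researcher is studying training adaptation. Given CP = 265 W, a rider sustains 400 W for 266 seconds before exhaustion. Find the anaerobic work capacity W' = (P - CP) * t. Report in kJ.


Excess power = 400 - 265 = 135 W
Work above CP = 135 * 266 = 35910 J
W' = 35.91 kJ

35.91 kJ


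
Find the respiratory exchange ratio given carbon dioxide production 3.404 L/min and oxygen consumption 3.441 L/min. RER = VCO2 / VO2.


VCO2 = 3.404 L/min
VO2 = 3.441 L/min
RER = 3.404 / 3.441 = 0.9892

0.9892


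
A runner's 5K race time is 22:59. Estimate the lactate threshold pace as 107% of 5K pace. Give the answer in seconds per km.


Total race time = 22*60 + 59 = 1379 seconds
5K pace = 1379 / 5 = 275.8 sec/km
LT pace = 275.8 * 1.07 = 295.11 sec/km

295.11 s/km


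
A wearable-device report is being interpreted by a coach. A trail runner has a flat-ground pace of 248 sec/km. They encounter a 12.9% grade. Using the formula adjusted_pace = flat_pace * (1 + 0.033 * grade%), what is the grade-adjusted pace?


Grade factor = 1 + 0.033 * 12.9 = 1.4257
Adjusted = 248 * 1.4257 = 353.57 sec/km

353.57 s/km


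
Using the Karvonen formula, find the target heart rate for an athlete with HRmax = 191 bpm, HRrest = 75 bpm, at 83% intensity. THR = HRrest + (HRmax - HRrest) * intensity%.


HRR = 191 - 75 = 116
THR = 75 + 116 * 0.83
= 75 + 96.28
= 171.28 bpm

171.28 bpm


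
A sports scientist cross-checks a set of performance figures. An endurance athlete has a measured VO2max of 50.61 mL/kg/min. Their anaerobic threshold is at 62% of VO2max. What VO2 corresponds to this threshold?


Anaerobic threshold VO2 = VO2max * 62%
= 50.61 * 0.62
= 31.38 mL/kg/min

31.38 mL/kg/min


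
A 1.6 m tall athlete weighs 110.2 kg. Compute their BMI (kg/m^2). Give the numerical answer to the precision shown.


height^2 = 2.56 m^2
BMI = 110.2 / 2.56 = 43.05 kg/m^2

43.05 kg/m^2


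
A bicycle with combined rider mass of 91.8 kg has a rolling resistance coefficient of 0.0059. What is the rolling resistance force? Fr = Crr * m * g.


Fr = 0.0059 * 91.8 * 9.81
= 0.54162 * 9.81
= 5.313 N

5.313 N


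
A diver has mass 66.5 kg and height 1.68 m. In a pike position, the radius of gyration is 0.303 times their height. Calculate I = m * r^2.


r = 0.303 * 1.68 = 0.50904 m
I = m * r^2 = 66.5 * 0.259122 = 17.232 kg*m^2

17.232 kg*m^2


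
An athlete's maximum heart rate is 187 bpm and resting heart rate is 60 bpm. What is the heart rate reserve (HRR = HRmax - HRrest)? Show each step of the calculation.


HRR = HRmax - HRrest
= 187 - 60
= 127 bpm

127 bpm


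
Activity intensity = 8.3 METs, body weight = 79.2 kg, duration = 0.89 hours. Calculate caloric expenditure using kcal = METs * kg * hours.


kcal = 8.3 * 79.2 * 0.89
= 657.36 * 0.89
= 585.05 kcal

585.05 kcal


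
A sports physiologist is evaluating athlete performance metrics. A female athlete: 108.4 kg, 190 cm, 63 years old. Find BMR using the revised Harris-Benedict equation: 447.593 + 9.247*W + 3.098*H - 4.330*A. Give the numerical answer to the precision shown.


Intercept = 447.593
Weight contribution = 9.247 * 108.4 = 1002.3748
Height contribution = 3.098 * 190 = 588.62
Age contribution = 4.33 * 63 = 272.79
BMR = 447.593 + 1002.3748 + 588.62 - 272.79
= 1765.8 kcal/day

1765.8 kcal/day


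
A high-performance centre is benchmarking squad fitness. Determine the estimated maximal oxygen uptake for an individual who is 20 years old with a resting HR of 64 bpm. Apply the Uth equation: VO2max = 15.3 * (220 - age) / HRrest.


HRmax = 220 - 20 = 200
VO2max = 15.3 * (200 / 64)
= 15.3 * 3.125
= 47.81 mL/kg/min

47.81 mL/kg/min


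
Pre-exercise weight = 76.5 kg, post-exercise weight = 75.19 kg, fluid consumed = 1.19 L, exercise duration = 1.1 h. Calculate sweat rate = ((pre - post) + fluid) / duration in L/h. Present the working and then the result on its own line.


Weight loss = 76.5 - 75.19 = 1.31 kg (approx L)
Total sweat = 1.31 + 1.19 = 2.5 L
Sweat rate = 2.5 / 1.1 = 2.273 L/h

2.273 L/h


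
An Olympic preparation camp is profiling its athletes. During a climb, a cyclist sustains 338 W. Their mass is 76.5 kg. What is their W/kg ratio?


Power-to-weight = 338 W / 76.5 kg
= 4.418 W/kg

4.418 W/kg


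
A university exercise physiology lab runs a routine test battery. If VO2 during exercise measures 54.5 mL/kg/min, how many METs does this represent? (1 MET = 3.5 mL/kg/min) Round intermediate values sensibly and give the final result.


METs = VO2 / 3.5 = 54.5 / 3.5 = 15.57

15.57 METs


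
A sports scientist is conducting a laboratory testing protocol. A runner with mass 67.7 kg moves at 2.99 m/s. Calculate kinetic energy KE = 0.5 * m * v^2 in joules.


v^2 = 2.99^2 = 8.9401
KE = 0.5 * 67.7 * 8.9401
= 302.62 J

302.62 J


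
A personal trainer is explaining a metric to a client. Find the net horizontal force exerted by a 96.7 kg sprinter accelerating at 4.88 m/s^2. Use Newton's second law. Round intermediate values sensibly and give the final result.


Newton's second law: F = m * a
F = 96.7 * 4.88 = 471.9 N

471.9 N


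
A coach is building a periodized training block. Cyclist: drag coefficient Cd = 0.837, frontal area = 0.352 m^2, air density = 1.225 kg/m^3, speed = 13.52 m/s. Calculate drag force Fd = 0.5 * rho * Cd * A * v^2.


v^2 = 13.52^2 = 182.7904
Fd = 0.5 * 1.225 * 0.837 * 0.352 * 182.7904
= 32.986 N

32.986 N


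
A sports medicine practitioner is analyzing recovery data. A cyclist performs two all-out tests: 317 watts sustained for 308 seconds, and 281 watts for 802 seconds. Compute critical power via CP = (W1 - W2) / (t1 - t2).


W1 = P1 * t1 = 317 * 308 = 97636 J
W2 = P2 * t2 = 281 * 802 = 225362 J
CP = (97636 - 225362) / (308 - 802)
= 258.55 W

258.55 W


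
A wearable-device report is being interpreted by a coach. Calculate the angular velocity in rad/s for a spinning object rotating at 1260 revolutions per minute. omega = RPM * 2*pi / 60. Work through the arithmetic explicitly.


omega = RPM * 2*pi / 60
= 1260 * 6.28318531 / 60
= 131.947 rad/s

131.947 rad/s


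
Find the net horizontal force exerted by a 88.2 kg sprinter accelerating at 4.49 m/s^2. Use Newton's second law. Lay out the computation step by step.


Newton's second law: F = m * a
F = 88.2 * 4.49 = 396.02 N

396.02 N


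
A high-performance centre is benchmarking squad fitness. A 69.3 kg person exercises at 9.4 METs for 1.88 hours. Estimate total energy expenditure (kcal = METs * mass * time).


Energy = METs * mass(kg) * time(h)
= 9.4 * 69.3 * 1.88
= 1224.67 kcal

1224.67 kcal


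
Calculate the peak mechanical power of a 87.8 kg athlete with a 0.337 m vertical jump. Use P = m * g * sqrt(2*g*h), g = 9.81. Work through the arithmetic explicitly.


First, sqrt(2gh) = sqrt(2 * 9.81 * 0.337)
= sqrt(6.61194) = 2.571369 m/s
Power = 87.8 * 9.81 * 2.571369 = 2214.77 W

2214.77 W


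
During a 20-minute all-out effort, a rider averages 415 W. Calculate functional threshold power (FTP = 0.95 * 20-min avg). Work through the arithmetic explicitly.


FTP = 0.95 * 415
= 394.25 W

394.25 W


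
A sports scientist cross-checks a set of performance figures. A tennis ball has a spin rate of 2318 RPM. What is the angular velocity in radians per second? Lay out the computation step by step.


Convert RPM to rad/s: multiply by 2*pi and divide by 60
omega = 2318 * 2 * pi / 60
= 242.74 rad/s

242.74 rad/s


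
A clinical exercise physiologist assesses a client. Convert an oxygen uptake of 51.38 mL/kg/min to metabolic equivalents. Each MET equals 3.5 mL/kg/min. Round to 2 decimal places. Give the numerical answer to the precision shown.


One MET = 3.5 mL/kg/min
Number of METs = 51.38 / 3.5
= 14.68 METs

14.68 METs


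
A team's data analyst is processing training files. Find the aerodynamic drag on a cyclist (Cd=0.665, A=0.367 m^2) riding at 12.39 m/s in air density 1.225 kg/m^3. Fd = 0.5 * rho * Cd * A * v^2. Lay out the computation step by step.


Fd = 0.5 * 1.225 * 0.665 * 0.367 * 12.39^2
= 0.5 * 1.225 * 0.665 * 0.367 * 153.5121
= 22.948 N

22.948 N


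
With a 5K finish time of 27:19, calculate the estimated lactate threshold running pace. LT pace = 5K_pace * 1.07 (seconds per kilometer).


Race duration = 1639 s for 5 km
Average pace = 1639 / 5 = 327.8 s/km
LT pace = 327.8 * 1.07
= 350.75 s/km

350.75 s/km


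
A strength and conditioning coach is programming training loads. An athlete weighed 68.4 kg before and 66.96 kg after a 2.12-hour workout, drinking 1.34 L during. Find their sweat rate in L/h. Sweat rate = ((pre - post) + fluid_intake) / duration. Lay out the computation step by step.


Body mass change = 1.44 kg
Total sweat loss = 1.44 + 1.34 = 2.78 L
Rate = 2.78 / 2.12 = 1.311 L/h

1.311 L/h


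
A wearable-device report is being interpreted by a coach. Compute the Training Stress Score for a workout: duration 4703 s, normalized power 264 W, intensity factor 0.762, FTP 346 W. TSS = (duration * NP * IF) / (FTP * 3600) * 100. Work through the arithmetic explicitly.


Product = 4703 * 264 * 0.762 = 946093.104
Base = 346 * 3600 = 1245600
TSS = 946093.104 / 1245600 * 100 = 75.95

75.95 TSS


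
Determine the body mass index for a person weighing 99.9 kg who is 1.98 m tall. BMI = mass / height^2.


BMI = mass / height^2
= 99.9 / 1.98^2
= 99.9 / 3.9204
= 25.48 kg/m^2

25.48 kg/m^2


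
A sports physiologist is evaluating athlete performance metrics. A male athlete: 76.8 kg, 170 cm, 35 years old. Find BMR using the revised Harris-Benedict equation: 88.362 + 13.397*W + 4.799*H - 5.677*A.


Intercept = 88.362
Weight contribution = 13.397 * 76.8 = 1028.8896
Height contribution = 4.799 * 170 = 815.83
Age contribution = 5.677 * 35 = 198.695
BMR = 88.362 + 1028.8896 + 815.83 - 198.695
= 1734.39 kcal/day

1734.39 kcal/day


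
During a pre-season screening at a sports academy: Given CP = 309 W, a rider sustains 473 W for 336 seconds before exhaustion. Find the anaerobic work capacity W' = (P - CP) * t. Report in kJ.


Excess power = 473 - 309 = 164 W
Work above CP = 164 * 336 = 55104 J
W' = 55.104 kJ

55.104 kJ


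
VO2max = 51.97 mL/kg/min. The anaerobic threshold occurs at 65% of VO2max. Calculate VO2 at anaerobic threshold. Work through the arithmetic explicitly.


AT fraction = 65 / 100 = 0.65
AT VO2 = 51.97 * 0.65
= 33.78 mL/kg/min

33.78 mL/kg/min


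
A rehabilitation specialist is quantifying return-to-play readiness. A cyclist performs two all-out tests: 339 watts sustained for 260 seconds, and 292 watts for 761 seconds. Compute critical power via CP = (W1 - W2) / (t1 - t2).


W1 = P1 * t1 = 339 * 260 = 88140 J
W2 = P2 * t2 = 292 * 761 = 222212 J
CP = (88140 - 222212) / (260 - 761)
= 267.61 W

267.61 W


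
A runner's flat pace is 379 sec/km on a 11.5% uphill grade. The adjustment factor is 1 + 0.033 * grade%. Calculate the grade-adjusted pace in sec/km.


Factor = 1 + 0.033 * 11.5 = 1.3795
Adjusted pace = 379 * 1.3795
= 522.83 sec/km

522.83 s/km


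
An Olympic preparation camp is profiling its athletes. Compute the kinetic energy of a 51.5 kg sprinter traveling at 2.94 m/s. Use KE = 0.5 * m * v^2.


Velocity squared = 8.6436
KE = 0.5 * 51.5 * 8.6436 = 222.57 J

222.57 J


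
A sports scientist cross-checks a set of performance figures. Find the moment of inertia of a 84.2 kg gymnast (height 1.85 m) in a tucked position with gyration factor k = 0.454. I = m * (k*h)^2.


Radius of gyration = 0.454 * 1.85 = 0.8399 m
I = 84.2 * 0.8399^2
= 84.2 * 0.705432
= 59.397 kg*m^2

59.397 kg*m^2


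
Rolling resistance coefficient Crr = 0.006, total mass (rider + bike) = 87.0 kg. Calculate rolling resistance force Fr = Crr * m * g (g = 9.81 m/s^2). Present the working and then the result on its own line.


Fr = Crr * m * g
= 0.006 * 87.0 * 9.81
= 5.121 N

5.121 N


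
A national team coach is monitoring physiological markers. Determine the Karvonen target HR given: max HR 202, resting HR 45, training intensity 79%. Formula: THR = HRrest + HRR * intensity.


HRR = HRmax - HRrest = 202 - 45 = 157
THR = 45 + 157 * 0.79
= 169.03 bpm

169.03 bpm


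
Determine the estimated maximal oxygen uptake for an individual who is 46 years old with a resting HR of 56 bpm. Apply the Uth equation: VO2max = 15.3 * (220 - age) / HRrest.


HRmax = 220 - 46 = 174
VO2max = 15.3 * (174 / 56)
= 15.3 * 3.1071
= 47.54 mL/kg/min

47.54 mL/kg/min


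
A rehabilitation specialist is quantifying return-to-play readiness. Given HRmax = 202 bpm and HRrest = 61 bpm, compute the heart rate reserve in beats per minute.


Heart rate reserve = maximum HR minus resting HR
HRR = 202 - 61 = 141 bpm

141 bpm


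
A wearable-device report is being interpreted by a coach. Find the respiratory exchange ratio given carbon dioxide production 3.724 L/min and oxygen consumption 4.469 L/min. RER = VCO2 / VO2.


VCO2 = 3.724 L/min
VO2 = 4.469 L/min
RER = 3.724 / 4.469 = 0.8333

0.8333


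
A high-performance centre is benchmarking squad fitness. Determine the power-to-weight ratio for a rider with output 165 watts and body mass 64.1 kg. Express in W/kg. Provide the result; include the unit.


P/W = 165 / 64.1 = 2.574 W/kg

2.574 W/kg


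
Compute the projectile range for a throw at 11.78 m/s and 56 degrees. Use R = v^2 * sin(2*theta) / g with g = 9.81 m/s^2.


Two times the angle = 112 degrees
sin(112) = 0.927184
R = 138.7684 * 0.927184 / 9.81 = 13.116 m

13.116 m


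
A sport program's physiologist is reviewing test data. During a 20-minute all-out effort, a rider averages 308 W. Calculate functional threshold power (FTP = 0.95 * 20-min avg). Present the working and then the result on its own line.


FTP = 0.95 * 308
= 292.6 W

292.6 W


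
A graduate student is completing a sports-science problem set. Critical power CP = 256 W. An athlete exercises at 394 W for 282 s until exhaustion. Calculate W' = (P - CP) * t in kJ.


P - CP = 394 - 256 = 138 W
W' = 138 * 282 = 38916 J
= 38916 / 1000 = 38.916 kJ

38.916 kJ


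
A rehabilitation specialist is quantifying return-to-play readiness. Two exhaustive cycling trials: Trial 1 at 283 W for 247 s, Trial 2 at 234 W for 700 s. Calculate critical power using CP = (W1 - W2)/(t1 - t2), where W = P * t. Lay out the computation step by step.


W1 = 283 * 247 = 69901 J
W2 = 234 * 700 = 163800 J
CP = (69901 - 163800) / (247 - 700)
= -93899 / -453
= 207.28 W

207.28 W


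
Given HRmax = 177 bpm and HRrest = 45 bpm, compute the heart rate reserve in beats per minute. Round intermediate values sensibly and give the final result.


Heart rate reserve = maximum HR minus resting HR
HRR = 177 - 45 = 132 bpm

132 bpm


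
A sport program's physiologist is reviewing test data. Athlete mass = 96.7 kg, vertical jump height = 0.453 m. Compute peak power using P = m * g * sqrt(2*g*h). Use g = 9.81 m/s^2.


sqrt(2 * 9.81 * 0.453) = sqrt(8.88786) = 2.981251 m/s
P = 96.7 * 9.81 * 2.981251
= 2828.1 W

2828.1 W


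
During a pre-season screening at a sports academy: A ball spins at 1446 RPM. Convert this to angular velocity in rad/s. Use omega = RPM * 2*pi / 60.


omega = 1446 * 2 * pi / 60
= 1446 * 6.28318531 / 60
= 9085.486 / 60
= 151.425 rad/s

151.425 rad/s


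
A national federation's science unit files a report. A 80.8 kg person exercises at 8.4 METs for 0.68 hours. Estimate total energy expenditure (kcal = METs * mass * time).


Energy = METs * mass(kg) * time(h)
= 8.4 * 80.8 * 0.68
= 461.53 kcal

461.53 kcal


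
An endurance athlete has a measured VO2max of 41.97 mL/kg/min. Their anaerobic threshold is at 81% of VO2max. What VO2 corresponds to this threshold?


Anaerobic threshold VO2 = VO2max * 81%
= 41.97 * 0.81
= 34.0 mL/kg/min

34.0 mL/kg/min


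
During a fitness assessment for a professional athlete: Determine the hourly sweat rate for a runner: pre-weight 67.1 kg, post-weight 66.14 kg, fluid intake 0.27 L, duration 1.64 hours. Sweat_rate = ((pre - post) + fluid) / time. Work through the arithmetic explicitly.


Mass lost = 67.1 - 66.14 = 0.96 kg
Add fluid consumed: 0.96 + 0.27 = 1.23 L total sweat
Sweat rate = 1.23 / 1.64 = 0.75 L/h

0.75 L/h


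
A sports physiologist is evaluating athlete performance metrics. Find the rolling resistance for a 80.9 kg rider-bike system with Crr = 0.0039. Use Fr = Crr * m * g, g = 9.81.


m * g = 80.9 * 9.81 = 793.629 N
Fr = 0.0039 * 793.629 = 3.095 N

3.095 N


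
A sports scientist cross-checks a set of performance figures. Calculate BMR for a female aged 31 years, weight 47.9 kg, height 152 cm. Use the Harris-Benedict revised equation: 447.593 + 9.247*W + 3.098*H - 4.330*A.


Substituting values:
W term = 9.247 * 47.9 = 442.9313
H term = 3.098 * 152 = 470.896
A term = 4.330 * 31 = 134.23
BMR = 1227.19 kcal/day

1227.19 kcal/day


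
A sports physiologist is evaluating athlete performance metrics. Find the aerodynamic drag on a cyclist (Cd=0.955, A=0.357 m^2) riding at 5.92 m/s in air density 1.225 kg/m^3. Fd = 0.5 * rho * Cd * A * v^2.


Fd = 0.5 * 1.225 * 0.955 * 0.357 * 5.92^2
= 0.5 * 1.225 * 0.955 * 0.357 * 35.0464
= 7.318 N

7.318 N


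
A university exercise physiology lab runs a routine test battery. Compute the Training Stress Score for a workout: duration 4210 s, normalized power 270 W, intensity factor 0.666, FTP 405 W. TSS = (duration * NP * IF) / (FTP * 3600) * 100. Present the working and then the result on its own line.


Product = 4210 * 270 * 0.666 = 757042.2
Base = 405 * 3600 = 1458000
TSS = 757042.2 / 1458000 * 100 = 51.92

51.92 TSS
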